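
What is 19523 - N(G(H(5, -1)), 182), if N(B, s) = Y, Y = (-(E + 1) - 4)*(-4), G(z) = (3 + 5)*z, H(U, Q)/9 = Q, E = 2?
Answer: 19495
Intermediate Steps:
H(U, Q) = 9*Q
G(z) = 8*z
Y = 28 (Y = (-(2 + 1) - 4)*(-4) = (-1*3 - 4)*(-4) = (-3 - 4)*(-4) = -7*(-4) = 28)
N(B, s) = 28
19523 - N(G(H(5, -1)), 182) = 19523 - 1*28 = 19523 - 28 = 19495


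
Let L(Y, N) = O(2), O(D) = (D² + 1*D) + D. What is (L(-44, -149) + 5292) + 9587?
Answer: 14887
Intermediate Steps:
O(D) = D² + 2*D (O(D) = (D² + D) + D = (D + D²) + D = D² + 2*D)
L(Y, N) = 8 (L(Y, N) = 2*(2 + 2) = 2*4 = 8)
(L(-44, -149) + 5292) + 9587 = (8 + 5292) + 9587 = 5300 + 9587 = 14887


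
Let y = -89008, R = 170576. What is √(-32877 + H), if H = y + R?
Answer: √48691 ≈ 220.66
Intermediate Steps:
H = 81568 (H = -89008 + 170576 = 81568)
√(-32877 + H) = √(-32877 + 81568) = √48691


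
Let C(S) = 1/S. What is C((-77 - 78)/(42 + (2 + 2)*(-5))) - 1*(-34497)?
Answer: 5347013/155 ≈ 34497.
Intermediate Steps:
C((-77 - 78)/(42 + (2 + 2)*(-5))) - 1*(-34497) = 1/((-77 - 78)/(42 + (2 + 2)*(-5))) - 1*(-34497) = 1/(-155/(42 + 4*(-5))) + 34497 = 1/(-155/(42 - 20)) + 34497 = 1/(-155/22) + 34497 = -22/155 + 34497 = 5347013/155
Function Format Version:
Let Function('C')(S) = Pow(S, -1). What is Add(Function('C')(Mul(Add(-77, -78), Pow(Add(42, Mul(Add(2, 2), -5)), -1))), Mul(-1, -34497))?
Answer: Rational(5347013, 155) ≈ 34497.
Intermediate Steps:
Add(Function('C')(Mul(Add(-77, -78), Pow(Add(42, Mul(Add(2, 2), -5)), -1))), Mul(-1, -34497)) = Add(Pow(Mul(Add(-77, -78), Pow(Add(42, Mul(Add(2, 2), -5)), -1)), -1), Mul(-1, -34497)) = Add(Pow(Mul(-155, Pow(Add(42, Mul(4, -5)), -1)), -1), 34497) = Add(Pow(Mul(-155, Pow(Add(42, -20), -1)), -1), 34497) = Add(Pow(Mul(-155, Pow(22, -1)), -1), 34497) = Add(Pow(Mul(-155, Rational(1, 22)), -1), 34497) = Add(Pow(Rational(-155, 22), -1), 34497) = Add(Rational(-22, 155), 34497) = Rational(5347013, 155)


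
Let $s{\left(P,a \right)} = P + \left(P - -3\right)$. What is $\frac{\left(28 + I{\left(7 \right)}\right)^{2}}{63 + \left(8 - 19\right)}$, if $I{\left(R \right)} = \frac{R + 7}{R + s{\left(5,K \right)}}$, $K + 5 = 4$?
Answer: $\frac{82369}{5200} \approx 15.84$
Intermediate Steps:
$K = -1$ ($K = -5 + 4 = -1$)
$s{\left(P,a \right)} = 3 + 2 P$ ($s{\left(P,a \right)} = P + \left(P + 3\right) = P + \left(3 + P\right) = 3 + 2 P$)
$I{\left(R \right)} = \frac{7 + R}{13 + R}$ ($I{\left(R \right)} = \frac{R + 7}{R + \left(3 + 2 \cdot 5\right)} = \frac{7 + R}{R + \left(3 + 10\right)} = \frac{7 + R}{R + 13} = \frac{7 + R}{13 + R}$)
$\frac{\left(28 + I{\left(7 \right)}\right)^{2}}{63 + \left(8 - 19\right)} = \frac{\left(28 + \frac{7 + 7}{13 + 7}\right)^{2}}{63 + \left(8 - 19\right)} = \frac{\left(28 + \frac{1}{20} \cdot 14\right)^{2}}{63 - 11} = \frac{\left(28 + \frac{1}{20} \cdot 14\right)^{2}}{52} = \frac{\left(28 + \frac{7}{10}\right)^{2}}{52} = \frac{\left(\frac{287}{10}\right)^{2}}{52} = \frac{1}{52} \cdot \frac{82369}{100} = \frac{82369}{5200}$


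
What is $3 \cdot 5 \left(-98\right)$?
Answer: $-1470$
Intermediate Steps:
$3 \cdot 5 \left(-98\right) = 15 \left(-98\right) = -1470$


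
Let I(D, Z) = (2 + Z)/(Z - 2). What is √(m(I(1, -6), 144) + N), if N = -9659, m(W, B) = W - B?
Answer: I*√39210/2 ≈ 99.008*I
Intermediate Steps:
I(D, Z) = (2 + Z)/(-2 + Z)
√(m(I(1, -6), 144) + N) = √(((2 - 6)/(-2 - 6) - 1*144) - 9659) = √((-4/(-8) - 144) - 9659) = √((-⅛*(-4) - 144) - 9659) = √((½ - 144) - 9659) = √(-287/2 - 9659) = √(-19605/2) = I*√39210/2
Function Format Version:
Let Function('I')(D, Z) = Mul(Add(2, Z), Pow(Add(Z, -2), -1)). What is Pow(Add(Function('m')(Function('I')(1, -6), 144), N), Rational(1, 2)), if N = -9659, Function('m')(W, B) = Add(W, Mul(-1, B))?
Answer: Mul(Rational(1, 2), I, Pow(39210, Rational(1, 2))) ≈ Mul(99.008, I)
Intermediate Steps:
Function('I')(D, Z) = Mul(Pow(Add(-2, Z), -1), Add(2, Z)) (Function('I')(D, Z) = Mul(Add(2, Z), Pow(Add(-2, Z), -1)) = Mul(Pow(Add(-2, Z), -1), Add(2, Z)))
Pow(Add(Function('m')(Function('I')(1, -6), 144), N), Rational(1, 2)) = Pow(Add(Add(Mul(Pow(Add(-2, -6), -1), Add(2, -6)), Mul(-1, 144)), -9659), Rational(1, 2)) = Pow(Add(Add(Mul(Pow(-8, -1), -4), -144), -9659), Rational(1, 2)) = Pow(Add(Add(Mul(Rational(-1, 8), -4), -144), -9659), Rational(1, 2)) = Pow(Add(Add(Rational(1, 2), -144), -9659), Rational(1, 2)) = Pow(Add(Rational(-287, 2), -9659), Rational(1, 2)) = Pow(Rational(-19605, 2), Rational(1, 2)) = Mul(Rational(1, 2), I, Pow(39210, Rational(1, 2)))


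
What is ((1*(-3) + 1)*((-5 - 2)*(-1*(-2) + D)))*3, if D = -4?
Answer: -84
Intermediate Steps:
((1*(-3) + 1)*((-5 - 2)*(-1*(-2) + D)))*3 = ((1*(-3) + 1)*((-5 - 2)*(-1*(-2) - 4)))*3 = ((-3 + 1)*(-7*(2 - 4)))*3 = -(-14)*(-2)*3 = -2*14*3 = -28*3 = -84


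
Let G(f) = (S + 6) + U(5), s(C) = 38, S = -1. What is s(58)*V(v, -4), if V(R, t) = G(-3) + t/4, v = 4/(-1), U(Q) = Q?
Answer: 342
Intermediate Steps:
v = -4 (v = 4*(-1) = -4)
G(f) = 10 (G(f) = (-1 + 6) + 5 = 5 + 5 = 10)
V(R, t) = 10 + t/4
s(58)*V(v, -4) = 38*(10 + (¼)*(-4)) = 38*(10 - 1) = 38*9 = 342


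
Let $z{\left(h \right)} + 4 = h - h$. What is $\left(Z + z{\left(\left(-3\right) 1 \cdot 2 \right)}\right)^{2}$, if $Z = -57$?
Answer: $3721$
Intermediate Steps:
$z{\left(h \right)} = -4$ ($z{\left(h \right)} = -4 + \left(h - h\right) = -4 + 0 = -4$)
$\left(Z + z{\left(\left(-3\right) 1 \cdot 2 \right)}\right)^{2} = \left(-57 - 4\right)^{2} = \left(-61\right)^{2} = 3721$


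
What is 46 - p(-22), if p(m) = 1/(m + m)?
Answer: 2025/44 ≈ 46.023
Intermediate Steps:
p(m) = 1/(2*m)
46 - p(-22) = 46 - 1/(2*(-22)) = 46 - (-1)/(2*22) = 46 - 1*(-1/44) = 46 + 1/44 = 2025/44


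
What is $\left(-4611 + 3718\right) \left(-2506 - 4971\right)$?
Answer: $6676961$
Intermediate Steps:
$\left(-4611 + 3718\right) \left(-2506 - 4971\right) = \left(-893\right) \left(-7477\right) = 6676961$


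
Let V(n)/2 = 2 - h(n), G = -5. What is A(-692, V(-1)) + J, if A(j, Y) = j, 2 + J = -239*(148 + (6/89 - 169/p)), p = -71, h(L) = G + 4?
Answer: -231597667/6319 ≈ -36651.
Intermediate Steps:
h(L) = -1 (h(L) = -5 + 4 = -1)
V(n) = 6 (V(n) = 2*(2 - 1*(-1)) = 2*(2 + 1) = 2*3 = 6)
J = -227224919/6319 (J = -2 - 239*(148 + (6/89 - 169/(-71))) = -2 - 239*(148 + (6*(1/89) - 169*(-1/71))) = -2 - 239*(148 + (6/89 + 169/71)) = -2 - 239*(148 + 15467/6319) = -2 - 239*950679/6319 = -2 - 227212281/6319 = -227224919/6319 ≈ -35959.)
A(-692, V(-1)) + J = -692 - 227224919/6319 = -231597667/6319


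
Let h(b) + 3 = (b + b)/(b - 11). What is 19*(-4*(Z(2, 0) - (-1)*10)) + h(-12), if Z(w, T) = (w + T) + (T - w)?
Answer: -17525/23 ≈ -761.96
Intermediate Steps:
h(b) = -3 + 2*b/(-11 + b) (h(b) = -3 + (b + b)/(b - 11) = -3 + (2*b)/(-11 + b) = -3 + 2*b/(-11 + b))
Z(w, T) = 2*T (Z(w, T) = (T + w) + (T - w) = 2*T)
19*(-4*(Z(2, 0) - (-1)*10)) + h(-12) = 19*(-4*(2*0 - (-1)*10)) + (33 - 1*(-12))/(-11 - 12) = 19*(-4*(0 - 1*(-10))) + (33 + 12)/(-23) = 19*(-4*(0 + 10)) - 1/23*45 = 19*(-4*10) - 45/23 = 19*(-40) - 45/23 = -760 - 45/23 = -17525/23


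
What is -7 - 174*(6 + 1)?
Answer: -1225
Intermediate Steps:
-7 - 174*(6 + 1) = -7 - 174*7 = -7 - 29*42 = -7 - 1218 = -1225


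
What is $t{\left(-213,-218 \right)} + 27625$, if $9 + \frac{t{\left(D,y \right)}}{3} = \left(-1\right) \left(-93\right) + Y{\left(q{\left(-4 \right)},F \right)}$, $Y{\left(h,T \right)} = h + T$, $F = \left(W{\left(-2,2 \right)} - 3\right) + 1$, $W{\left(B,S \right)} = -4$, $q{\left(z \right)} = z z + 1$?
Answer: $27910$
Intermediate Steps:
$q{\left(z \right)} = 1 + z^{2}$ ($q{\left(z \right)} = z^{2} + 1 = 1 + z^{2}$)
$F = -6$ ($F = \left(-4 - 3\right) + 1 = -7 + 1 = -6$)
$Y{\left(h,T \right)} = T + h$
$t{\left(D,y \right)} = 285$ ($t{\left(D,y \right)} = -27 + 3 \left(\left(-1\right) \left(-93\right) + \left(-6 + \left(1 + \left(-4\right)^{2}\right)\right)\right) = -27 + 3 \left(93 + \left(-6 + \left(1 + 16\right)\right)\right) = -27 + 3 \left(93 + \left(-6 + 17\right)\right) = -27 + 3 \left(93 + 11\right) = -27 + 3 \cdot 104 = -27 + 312 = 285$)
$t{\left(-213,-218 \right)} + 27625 = 285 + 27625 = 27910$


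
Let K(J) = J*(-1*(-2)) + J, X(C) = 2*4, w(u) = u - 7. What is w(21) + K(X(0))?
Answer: 38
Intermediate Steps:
w(u) = -7 + u
X(C) = 8
K(J) = 3*J (K(J) = J*2 + J = 2*J + J = 3*J)
w(21) + K(X(0)) = (-7 + 21) + 3*8 = 14 + 24 = 38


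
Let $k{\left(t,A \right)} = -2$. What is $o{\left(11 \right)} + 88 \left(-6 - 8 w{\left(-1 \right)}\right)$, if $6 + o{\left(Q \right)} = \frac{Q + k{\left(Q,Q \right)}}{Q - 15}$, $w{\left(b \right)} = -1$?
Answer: $\frac{671}{4} \approx 167.75$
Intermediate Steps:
$o{\left(Q \right)} = -6 + \frac{-2 + Q}{-15 + Q}$ ($o{\left(Q \right)} = -6 + \frac{Q - 2}{Q - 15} = -6 + \frac{-2 + Q}{-15 + Q}$)
$o{\left(11 \right)} + 88 \left(-6 - 8 w{\left(-1 \right)}\right) = \frac{88 - 55}{-15 + 11} + 88 \left(-6 - -8\right) = \frac{88 - 55}{-4} + 88 \left(-6 + 8\right) = \left(- \frac{1}{4}\right) 33 + 88 \cdot 2 = - \frac{33}{4} + 176 = \frac{671}{4}$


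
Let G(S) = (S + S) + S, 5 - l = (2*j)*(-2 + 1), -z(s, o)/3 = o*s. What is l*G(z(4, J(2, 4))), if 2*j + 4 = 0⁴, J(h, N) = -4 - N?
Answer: 288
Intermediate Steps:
j = -2 (j = -2 + (½)*0⁴ = -2 + (½)*0 = -2 + 0 = -2)
z(s, o) = -3*o*s
l = 1 (l = 5 - 2*(-2)*(-2 + 1) = 5 - (-4)*(-1) = 5 - 1*4 = 5 - 4 = 1)
G(S) = 3*S (G(S) = 2*S + S = 3*S)
l*G(z(4, J(2, 4))) = 1*(3*(-3*(-4 - 1*4)*4)) = 1*(3*(-3*(-4 - 4)*4)) = 1*(3*(-3*(-8)*4)) = 1*(3*96) = 1*288 = 288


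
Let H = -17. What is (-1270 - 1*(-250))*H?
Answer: 17340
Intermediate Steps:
(-1270 - 1*(-250))*H = (-1270 - 1*(-250))*(-17) = (-1270 + 250)*(-17) = -1020*(-17) = 17340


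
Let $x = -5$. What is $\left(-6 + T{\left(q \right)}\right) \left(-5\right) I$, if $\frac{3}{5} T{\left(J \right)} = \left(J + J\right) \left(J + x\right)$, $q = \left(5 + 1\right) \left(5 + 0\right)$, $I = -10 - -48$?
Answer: $-473860$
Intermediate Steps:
$I = 38$ ($I = -10 + 48 = 38$)
$q = 30$ ($q = 6 \cdot 5 = 30$)
$T{\left(J \right)} = \frac{10 J \left(-5 + J\right)}{3}$ ($T{\left(J \right)} = \frac{5 \left(J + J\right) \left(J - 5\right)}{3} = \frac{5 \cdot 2 J \left(-5 + J\right)}{3} = \frac{10 J \left(-5 + J\right)}{3}$)
$\left(-6 + T{\left(q \right)}\right) \left(-5\right) I = \left(-6 + \frac{10}{3} \cdot 30 \left(-5 + 30\right)\right) \left(-5\right) 38 = \left(-6 + \frac{10}{3} \cdot 30 \cdot 25\right) \left(-5\right) 38 = \left(-6 + 2500\right) \left(-5\right) 38 = 2494 \left(-5\right) 38 = \left(-12470\right) 38 = -473860$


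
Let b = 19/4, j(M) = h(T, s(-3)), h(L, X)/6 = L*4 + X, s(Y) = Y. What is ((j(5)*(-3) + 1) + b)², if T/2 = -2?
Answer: 1934881/16 ≈ 1.2093e+5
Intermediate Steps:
T = -4 (T = 2*(-2) = -4)
h(L, X) = 6*X + 24*L (h(L, X) = 6*(L*4 + X) = 6*(4*L + X) = 6*(X + 4*L) = 6*X + 24*L)
j(M) = -114 (j(M) = 6*(-3) + 24*(-4) = -18 - 96 = -114)
b = 19/4 (b = (¼)*19 = 19/4 ≈ 4.7500)
((j(5)*(-3) + 1) + b)² = ((-114*(-3) + 1) + 19/4)² = ((342 + 1) + 19/4)² = (343 + 19/4)² = (1391/4)² = 1934881/16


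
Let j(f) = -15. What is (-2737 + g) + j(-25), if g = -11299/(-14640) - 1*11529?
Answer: -209062541/14640 ≈ -14280.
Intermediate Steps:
g = -168773261/14640 (g = -11299*(-1/14640) - 11529 = 11299/14640 - 11529 = -168773261/14640 ≈ -11528.)
(-2737 + g) + j(-25) = (-2737 - 168773261/14640) - 15 = -208842941/14640 - 15 = -209062541/14640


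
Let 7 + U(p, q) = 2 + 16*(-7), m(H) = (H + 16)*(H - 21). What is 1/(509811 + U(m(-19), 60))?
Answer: 1/509694 ≈ 1.9620e-6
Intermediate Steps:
m(H) = (-21 + H)*(16 + H) (m(H) = (16 + H)*(-21 + H) = (-21 + H)*(16 + H))
U(p, q) = -117 (U(p, q) = -7 + (2 + 16*(-7)) = -7 + (2 - 112) = -7 - 110 = -117)
1/(509811 + U(m(-19), 60)) = 1/(509811 - 117) = 1/509694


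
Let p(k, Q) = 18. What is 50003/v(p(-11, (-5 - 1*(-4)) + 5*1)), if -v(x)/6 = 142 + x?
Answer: -50003/960 ≈ -52.086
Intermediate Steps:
v(x) = -852 - 6*x (v(x) = -6*(142 + x) = -852 - 6*x)
50003/v(p(-11, (-5 - 1*(-4)) + 5*1)) = 50003/(-852 - 6*18) = 50003/(-852 - 108) = 50003/(-960) = 50003*(-1/960) = -50003/960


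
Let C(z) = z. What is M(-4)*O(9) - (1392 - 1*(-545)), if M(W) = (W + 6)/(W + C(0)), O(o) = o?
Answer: -3883/2 ≈ -1941.5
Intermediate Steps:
M(W) = (6 + W)/W (M(W) = (W + 6)/(W + 0) = (6 + W)/W)
M(-4)*O(9) - (1392 - 1*(-545)) = ((6 - 4)/(-4))*9 - (1392 - 1*(-545)) = -¼*2*9 - (1392 + 545) = -½*9 - 1*1937 = -9/2 - 1937 = -3883/2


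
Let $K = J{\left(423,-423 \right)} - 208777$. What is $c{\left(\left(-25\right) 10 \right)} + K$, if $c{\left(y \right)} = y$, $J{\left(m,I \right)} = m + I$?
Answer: $-209027$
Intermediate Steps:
$J{\left(m,I \right)} = I + m$
$K = -208777$ ($K = \left(-423 + 423\right) - 208777 = 0 - 208777 = -208777$)
$c{\left(\left(-25\right) 10 \right)} + K = \left(-25\right) 10 - 208777 = -250 - 208777 = -209027$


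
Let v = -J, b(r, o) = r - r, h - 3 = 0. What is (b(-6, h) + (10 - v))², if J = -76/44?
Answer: 8281/121 ≈ 68.438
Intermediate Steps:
h = 3 (h = 3 + 0 = 3)
b(r, o) = 0
J = -19/11 (J = -76*1/44 = -19/11 ≈ -1.7273)
v = 19/11 (v = -1*(-19/11) = 19/11 ≈ 1.7273)
(b(-6, h) + (10 - v))² = (0 + (10 - 1*19/11))² = (0 + (10 - 19/11))² = (0 + 91/11)² = (91/11)² = 8281/121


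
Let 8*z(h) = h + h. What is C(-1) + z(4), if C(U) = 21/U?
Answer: -20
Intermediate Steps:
z(h) = h/4 (z(h) = (h + h)/8 = (2*h)/8 = h/4)
C(-1) + z(4) = 21/(-1) + (¼)*4 = 21*(-1) + 1 = -21 + 1 = -20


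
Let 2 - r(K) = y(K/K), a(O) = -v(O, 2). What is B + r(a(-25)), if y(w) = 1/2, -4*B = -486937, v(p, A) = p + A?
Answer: 486943/4 ≈ 1.2174e+5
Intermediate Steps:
v(p, A) = A + p
B = 486937/4 (B = -¼*(-486937) = 486937/4 ≈ 1.2173e+5)
y(w) = ½
a(O) = -2 - O (a(O) = -(2 + O) = -2 - O)
r(K) = 3/2 (r(K) = 2 - 1*½ = 2 - ½ = 3/2)
B + r(a(-25)) = 486937/4 + 3/2 = 486943/4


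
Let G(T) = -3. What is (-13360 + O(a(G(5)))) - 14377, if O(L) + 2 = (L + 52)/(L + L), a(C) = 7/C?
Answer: -388495/14 ≈ -27750.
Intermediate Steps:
O(L) = -2 + (52 + L)/(2*L) (O(L) = -2 + (L + 52)/(L + L) = -2 + (52 + L)/((2*L)) = -2 + (52 + L)*(1/(2*L)) = -2 + (52 + L)/(2*L))
(-13360 + O(a(G(5)))) - 14377 = (-13360 + (-3/2 + 26/((7/(-3))))) - 14377 = (-13360 + (-3/2 + 26/((7*(-1/3))))) - 14377 = (-13360 + (-3/2 + 26/(-7/3))) - 14377 = (-13360 + (-3/2 + 26*(-3/7))) - 14377 = (-13360 + (-3/2 - 78/7)) - 14377 = (-13360 - 177/14) - 14377 = -187217/14 - 14377 = -388495/14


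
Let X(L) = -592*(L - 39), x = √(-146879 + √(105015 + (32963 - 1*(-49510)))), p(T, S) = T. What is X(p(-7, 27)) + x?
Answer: 27232 + √(-146879 + 12*√1302) ≈ 27232.0 + 382.68*I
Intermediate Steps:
x = √(-146879 + 12*√1302) (x = √(-146879 + √(105015 + (32963 + 49510))) = √(-146879 + √(105015 + 82473)) = √(-146879 + √187488) = √(-146879 + 12*√1302) ≈ 382.68*I)
X(L) = 23088 - 592*L (X(L) = -592*(-39 + L) = 23088 - 592*L)
X(p(-7, 27)) + x = (23088 - 592*(-7)) + √(-146879 + 12*√1302) = (23088 + 4144) + √(-146879 + 12*√1302) = 27232 + √(-146879 + 12*√1302)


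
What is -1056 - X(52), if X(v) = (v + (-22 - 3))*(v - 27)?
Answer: -1731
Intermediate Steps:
X(v) = (-27 + v)*(-25 + v) (X(v) = (v - 25)*(-27 + v) = (-25 + v)*(-27 + v) = (-27 + v)*(-25 + v))
-1056 - X(52) = -1056 - (675 + 52² - 52*52) = -1056 - (675 + 2704 - 2704) = -1056 - 1*675 = -1056 - 675 = -1731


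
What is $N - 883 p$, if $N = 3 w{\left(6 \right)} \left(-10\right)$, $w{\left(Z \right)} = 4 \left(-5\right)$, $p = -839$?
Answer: $741437$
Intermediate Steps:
$w{\left(Z \right)} = -20$
$N = 600$ ($N = 3 \left(-20\right) \left(-10\right) = \left(-60\right) \left(-10\right) = 600$)
$N - 883 p = 600 - -740837 = 600 + 740837 = 741437$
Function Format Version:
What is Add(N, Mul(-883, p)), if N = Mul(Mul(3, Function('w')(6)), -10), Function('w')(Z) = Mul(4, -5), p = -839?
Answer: 741437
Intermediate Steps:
Function('w')(Z) = -20
N = 600 (N = Mul(Mul(3, -20), -10) = Mul(-60, -10) = 600)
Add(N, Mul(-883, p)) = Add(600, Mul(-883, -839)) = Add(600, 740837) = 741437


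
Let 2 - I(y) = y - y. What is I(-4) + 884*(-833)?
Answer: -736370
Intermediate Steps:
I(y) = 2 (I(y) = 2 - (y - y) = 2 - 1*0 = 2 + 0 = 2)
I(-4) + 884*(-833) = 2 + 884*(-833) = 2 - 736372 = -736370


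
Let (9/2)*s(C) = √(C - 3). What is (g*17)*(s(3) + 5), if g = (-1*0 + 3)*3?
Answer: 765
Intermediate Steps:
g = 9 (g = (0 + 3)*3 = 3*3 = 9)
s(C) = 2*√(-3 + C)/9 (s(C) = 2*√(C - 3)/9 = 2*√(-3 + C)/9)
(g*17)*(s(3) + 5) = (9*17)*(2*√(-3 + 3)/9 + 5) = 153*(2*√0/9 + 5) = 153*((2/9)*0 + 5) = 153*(0 + 5) = 153*5 = 765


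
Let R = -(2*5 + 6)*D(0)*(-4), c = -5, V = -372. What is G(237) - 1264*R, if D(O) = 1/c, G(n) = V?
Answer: 79036/5 ≈ 15807.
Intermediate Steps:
G(n) = -372
D(O) = -⅕ (D(O) = 1/(-5) = -⅕)
R = -64/5 (R = -(2*5 + 6)*(-⅕)*(-4) = -(10 + 6)*(-⅕)*(-4) = -16*(-⅕)*(-4) = -(-16)*(-4)/5 = -1*64/5 = -64/5 ≈ -12.800)
G(237) - 1264*R = -372 - 1264*(-64)/5 = -372 - 1*(-80896/5) = -372 + 80896/5 = 79036/5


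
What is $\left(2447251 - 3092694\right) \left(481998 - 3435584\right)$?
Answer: $1906371408598$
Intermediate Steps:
$\left(2447251 - 3092694\right) \left(481998 - 3435584\right) = \left(-645443\right) \left(-2953586\right) = 1906371408598$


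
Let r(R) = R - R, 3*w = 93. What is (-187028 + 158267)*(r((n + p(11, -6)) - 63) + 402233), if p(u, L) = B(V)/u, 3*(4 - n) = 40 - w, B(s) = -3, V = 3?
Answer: -11568623313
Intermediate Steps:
w = 31 (w = (1/3)*93 = 31)
n = 1 (n = 4 - (40 - 1*31)/3 = 4 - (40 - 31)/3 = 4 - 1/3*9 = 4 - 3 = 1)
p(u, L) = -3/u
r(R) = 0
(-187028 + 158267)*(r((n + p(11, -6)) - 63) + 402233) = (-187028 + 158267)*(0 + 402233) = -28761*402233 = -11568623313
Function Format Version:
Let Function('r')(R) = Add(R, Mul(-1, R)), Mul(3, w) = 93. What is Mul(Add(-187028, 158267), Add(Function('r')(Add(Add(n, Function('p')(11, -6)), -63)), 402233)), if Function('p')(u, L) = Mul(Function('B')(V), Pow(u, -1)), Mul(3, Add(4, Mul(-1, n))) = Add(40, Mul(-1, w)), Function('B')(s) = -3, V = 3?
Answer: -11568623313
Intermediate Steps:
w = 31 (w = Mul(Rational(1, 3), 93) = 31)
n = 1 (n = Add(4, Mul(Rational(-1, 3), Add(40, Mul(-1, 31)))) = Add(4, Mul(Rational(-1, 3), Add(40, -31))) = Add(4, Mul(Rational(-1, 3), 9)) = Add(4, -3) = 1)
Function('p')(u, L) = Mul(-3, Pow(u, -1))
Function('r')(R) = 0
Mul(Add(-187028, 158267), Add(Function('r')(Add(Add(n, Function('p')(11, -6)), -63)), 402233)) = Mul(Add(-187028, 158267), Add(0, 402233)) = Mul(-28761, 402233) = -11568623313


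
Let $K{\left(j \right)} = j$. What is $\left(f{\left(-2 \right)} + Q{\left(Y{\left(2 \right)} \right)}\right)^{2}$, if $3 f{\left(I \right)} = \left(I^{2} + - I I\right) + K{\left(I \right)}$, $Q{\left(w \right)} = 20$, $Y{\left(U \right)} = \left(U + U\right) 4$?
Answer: $\frac{3364}{9} \approx 373.78$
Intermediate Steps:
$Y{\left(U \right)} = 8 U$ ($Y{\left(U \right)} = 2 U 4 = 8 U$)
$f{\left(I \right)} = \frac{I}{3}$ ($f{\left(I \right)} = \frac{\left(I^{2} + - I I\right) + I}{3} = \frac{\left(I^{2} - I^{2}\right) + I}{3} = \frac{0 + I}{3} = \frac{I}{3}$)
$\left(f{\left(-2 \right)} + Q{\left(Y{\left(2 \right)} \right)}\right)^{2} = \left(\frac{1}{3} \left(-2\right) + 20\right)^{2} = \left(- \frac{2}{3} + 20\right)^{2} = \left(\frac{58}{3}\right)^{2} = \frac{3364}{9}$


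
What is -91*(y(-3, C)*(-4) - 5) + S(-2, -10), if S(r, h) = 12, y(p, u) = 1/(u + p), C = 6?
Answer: 1765/3 ≈ 588.33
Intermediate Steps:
y(p, u) = 1/(p + u)
-91*(y(-3, C)*(-4) - 5) + S(-2, -10) = -91*(-4/(-3 + 6) - 5) + 12 = -91*(-4/3 - 5) + 12 = -91*(-19/3) + 12 = 1729/3 + 12 = 1765/3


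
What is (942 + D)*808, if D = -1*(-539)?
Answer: 1196648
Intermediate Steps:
D = 539
(942 + D)*808 = (942 + 539)*808 = 1481*808 = 1196648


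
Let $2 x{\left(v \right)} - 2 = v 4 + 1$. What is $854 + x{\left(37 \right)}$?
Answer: $\frac{1859}{2} \approx 929.5$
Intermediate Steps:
$x{\left(v \right)} = \frac{3}{2} + 2 v$ ($x{\left(v \right)} = 1 + \frac{v 4 + 1}{2} = 1 + \frac{4 v + 1}{2} = 1 + \frac{1 + 4 v}{2} = 1 + \left(\frac{1}{2} + 2 v\right) = \frac{3}{2} + 2 v$)
$854 + x{\left(37 \right)} = 854 + \left(\frac{3}{2} + 2 \cdot 37\right) = 854 + \left(\frac{3}{2} + 74\right) = 854 + \frac{151}{2} = \frac{1859}{2}$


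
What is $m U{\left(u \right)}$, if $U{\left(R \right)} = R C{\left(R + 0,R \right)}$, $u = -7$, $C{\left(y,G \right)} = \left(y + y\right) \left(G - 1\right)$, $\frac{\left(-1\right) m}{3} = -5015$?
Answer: $-11795280$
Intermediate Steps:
$m = 15045$ ($m = \left(-3\right) \left(-5015\right) = 15045$)
$C{\left(y,G \right)} = 2 y \left(-1 + G\right)$
$U{\left(R \right)} = 2 R^{2} \left(-1 + R\right)$ ($U{\left(R \right)} = R 2 \left(R + 0\right) \left(-1 + R\right) = R 2 R \left(-1 + R\right) = 2 R^{2} \left(-1 + R\right)$)
$m U{\left(u \right)} = 15045 \cdot 2 \left(-7\right)^{2} \left(-1 - 7\right) = 15045 \cdot 2 \cdot 49 \left(-8\right) = 15045 \left(-784\right) = -11795280$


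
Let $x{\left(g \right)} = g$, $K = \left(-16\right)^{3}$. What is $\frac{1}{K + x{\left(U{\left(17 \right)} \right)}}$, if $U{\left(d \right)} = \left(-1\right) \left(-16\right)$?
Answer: $- \frac{1}{4080} \approx -0.0002451$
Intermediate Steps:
$K = -4096$
$U{\left(d \right)} = 16$
$\frac{1}{K + x{\left(U{\left(17 \right)} \right)}} = \frac{1}{-4096 + 16} = \frac{1}{-4080} = - \frac{1}{4080}$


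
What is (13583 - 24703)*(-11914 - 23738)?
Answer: 396450240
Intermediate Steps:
(13583 - 24703)*(-11914 - 23738) = -11120*(-35652) = 396450240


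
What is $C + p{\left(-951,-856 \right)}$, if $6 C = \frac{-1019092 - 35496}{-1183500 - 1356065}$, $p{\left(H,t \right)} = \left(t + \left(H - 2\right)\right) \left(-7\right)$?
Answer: $\frac{96476062079}{7618695} \approx 12663.0$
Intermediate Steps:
$p{\left(H,t \right)} = 14 - 7 H - 7 t$ ($p{\left(H,t \right)} = \left(t + \left(-2 + H\right)\right) \left(-7\right) = \left(-2 + H + t\right) \left(-7\right) = 14 - 7 H - 7 t$)
$C = \frac{527294}{7618695}$ ($C = \frac{\left(-1019092 - 35496\right) \frac{1}{-1183500 - 1356065}}{6} = \frac{\left(-1054588\right) \frac{1}{-2539565}}{6} = \frac{\left(-1054588\right) \left(- \frac{1}{2539565}\right)}{6} = \frac{1}{6} \cdot \frac{1054588}{2539565} = \frac{527294}{7618695} \approx 0.069211$)
$C + p{\left(-951,-856 \right)} = \frac{527294}{7618695} - -12663 = \frac{527294}{7618695} + \left(14 + 6657 + 5992\right) = \frac{527294}{7618695} + 12663 = \frac{96476062079}{7618695}$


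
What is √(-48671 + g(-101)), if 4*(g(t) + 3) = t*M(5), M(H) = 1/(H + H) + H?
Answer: 7*I*√398390/20 ≈ 220.91*I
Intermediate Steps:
M(H) = H + 1/(2*H) (M(H) = 1/(2*H) + H = H + 1/(2*H))
g(t) = -3 + 51*t/40 (g(t) = -3 + (t*(5 + (½)/5))/4 = -3 + (t*(5 + (½)*(⅕)))/4 = -3 + (t*(5 + ⅒))/4 = -3 + (t*(51/10))/4 = -3 + (51*t/10)/4 = -3 + 51*t/40)
√(-48671 + g(-101)) = √(-48671 + (-3 + (51/40)*(-101))) = √(-48671 + (-3 - 5151/40)) = √(-48671 - 5271/40) = √(-1952111/40) = 7*I*√398390/20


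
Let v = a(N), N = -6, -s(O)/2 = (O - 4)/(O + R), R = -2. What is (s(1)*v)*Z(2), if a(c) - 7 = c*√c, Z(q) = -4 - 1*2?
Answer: 252 - 216*I*√6 ≈ 252.0 - 529.09*I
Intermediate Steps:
Z(q) = -6 (Z(q) = -4 - 2 = -6)
s(O) = -2*(-4 + O)/(-2 + O) (s(O) = -2*(O - 4)/(O - 2) = -2*(-4 + O)/(-2 + O))
a(c) = 7 + c^(3/2) (a(c) = 7 + c*√c = 7 + c^(3/2))
v = 7 - 6*I*√6 (v = 7 + (-6)^(3/2) = 7 - 6*I*√6 ≈ 7.0 - 14.697*I)
(s(1)*v)*Z(2) = ((2*(4 - 1*1)/(-2 + 1))*(7 - 6*I*√6))*(-6) = ((2*(4 - 1)/(-1))*(7 - 6*I*√6))*(-6) = ((2*(-1)*3)*(7 - 6*I*√6))*(-6) = -6*(7 - 6*I*√6)*(-6) = (-42 + 36*I*√6)*(-6) = 252 - 216*I*√6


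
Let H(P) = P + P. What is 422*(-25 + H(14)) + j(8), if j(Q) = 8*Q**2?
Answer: 1778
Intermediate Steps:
H(P) = 2*P
422*(-25 + H(14)) + j(8) = 422*(-25 + 2*14) + 8*8**2 = 422*(-25 + 28) + 8*64 = 422*3 + 512 = 1266 + 512 = 1778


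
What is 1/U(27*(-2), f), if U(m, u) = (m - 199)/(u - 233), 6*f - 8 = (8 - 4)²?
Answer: 229/253 ≈ 0.90514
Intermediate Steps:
f = 4 (f = 4/3 + (8 - 4)²/6 = 4/3 + (⅙)*4² = 4/3 + (⅙)*16 = 4/3 + 8/3 = 4)
U(m, u) = (-199 + m)/(-233 + u)
1/U(27*(-2), f) = 1/((-199 + 27*(-2))/(-233 + 4)) = 1/((-199 - 54)/(-229)) = 1/(-1/229*(-253)) = 1/(253/229) = 229/253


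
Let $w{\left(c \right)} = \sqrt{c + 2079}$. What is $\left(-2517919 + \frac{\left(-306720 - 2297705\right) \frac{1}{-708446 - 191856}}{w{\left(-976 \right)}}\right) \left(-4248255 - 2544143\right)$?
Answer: $17102707979762 - \frac{8845145580575 \sqrt{1103}}{496516553} \approx 1.7103 \cdot 10^{13}$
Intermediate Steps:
$w{\left(c \right)} = \sqrt{2079 + c}$
$\left(-2517919 + \frac{\left(-306720 - 2297705\right) \frac{1}{-708446 - 191856}}{w{\left(-976 \right)}}\right) \left(-4248255 - 2544143\right) = \left(-2517919 + \frac{\left(-306720 - 2297705\right) \frac{1}{-708446 - 191856}}{\sqrt{2079 - 976}}\right) \left(-4248255 - 2544143\right) = \left(-2517919 + \frac{\left(-2604425\right) \frac{1}{-708446 - 191856}}{\sqrt{1103}}\right) \left(-6792398\right) = \left(-2517919 + - \frac{2604425}{-900302} \frac{\sqrt{1103}}{1103}\right) \left(-6792398\right) = \left(-2517919 + \left(-2604425\right) \left(- \frac{1}{900302}\right) \frac{\sqrt{1103}}{1103}\right) \left(-6792398\right) = \left(-2517919 + \frac{2604425 \frac{\sqrt{1103}}{1103}}{900302}\right) \left(-6792398\right) = \left(-2517919 + \frac{2604425 \sqrt{1103}}{993033106}\right) \left(-6792398\right) = 17102707979762 - \frac{8845145580575 \sqrt{1103}}{496516553}$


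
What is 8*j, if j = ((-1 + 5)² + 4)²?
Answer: 3200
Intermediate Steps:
j = 400 (j = (4² + 4)² = (16 + 4)² = 20² = 400)
8*j = 8*400 = 3200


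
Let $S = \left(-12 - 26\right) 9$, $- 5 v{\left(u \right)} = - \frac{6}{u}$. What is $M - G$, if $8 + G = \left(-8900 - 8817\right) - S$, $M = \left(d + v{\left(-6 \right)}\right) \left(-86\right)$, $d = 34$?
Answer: $\frac{72381}{5} \approx 14476.0$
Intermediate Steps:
$v{\left(u \right)} = \frac{6}{5 u}$ ($v{\left(u \right)} = - \frac{\left(-6\right) \frac{1}{u}}{5} = \frac{6}{5 u}$)
$S = -342$ ($S = \left(-38\right) 9 = -342$)
$M = - \frac{14534}{5}$ ($M = \left(34 + \frac{6}{5 \left(-6\right)}\right) \left(-86\right) = \left(34 + \frac{6}{5} \left(- \frac{1}{6}\right)\right) \left(-86\right) = \left(34 - \frac{1}{5}\right) \left(-86\right) = \frac{169}{5} \left(-86\right) = - \frac{14534}{5} \approx -2906.8$)
$G = -17383$ ($G = -8 - 17375 = -17383$)
$M - G = - \frac{14534}{5} - -17383 = - \frac{14534}{5} + 17383 = \frac{72381}{5}$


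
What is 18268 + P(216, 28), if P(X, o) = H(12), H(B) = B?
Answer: 18280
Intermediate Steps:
P(X, o) = 12
18268 + P(216, 28) = 18268 + 12 = 18280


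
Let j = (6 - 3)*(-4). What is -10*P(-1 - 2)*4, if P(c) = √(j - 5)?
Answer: -40*I*√17 ≈ -164.92*I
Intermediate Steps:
j = -12 (j = 3*(-4) = -12)
P(c) = I*√17 (P(c) = √(-12 - 5) = √(-17) = I*√17)
-10*P(-1 - 2)*4 = -10*I*√17*4 = -40*I*√17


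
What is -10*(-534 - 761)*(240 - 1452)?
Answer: -15695400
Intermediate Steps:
-10*(-534 - 761)*(240 - 1452) = -(-12950)*(-1212) = -10*1569540 = -15695400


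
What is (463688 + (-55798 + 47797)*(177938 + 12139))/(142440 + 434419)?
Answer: -1520342389/576859 ≈ -2635.6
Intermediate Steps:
(463688 + (-55798 + 47797)*(177938 + 12139))/(142440 + 434419) = (463688 - 8001*190077)/576859 = (463688 - 1520806077)*(1/576859) = -1520342389*1/576859 = -1520342389/576859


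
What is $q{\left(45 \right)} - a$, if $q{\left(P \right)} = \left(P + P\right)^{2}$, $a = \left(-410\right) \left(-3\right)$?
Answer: $6870$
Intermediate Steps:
$a = 1230$
$q{\left(P \right)} = 4 P^{2}$ ($q{\left(P \right)} = \left(2 P\right)^{2} = 4 P^{2}$)
$q{\left(45 \right)} - a = 4 \cdot 45^{2} - 1230 = 4 \cdot 2025 - 1230 = 8100 - 1230 = 6870$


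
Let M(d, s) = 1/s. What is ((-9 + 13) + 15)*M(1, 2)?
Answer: 19/2 ≈ 9.5000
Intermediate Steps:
((-9 + 13) + 15)*M(1, 2) = ((-9 + 13) + 15)/2 = (4 + 15)*(½) = 19*(½) = 19/2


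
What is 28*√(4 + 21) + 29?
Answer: 169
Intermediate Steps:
28*√(4 + 21) + 29 = 28*√25 + 29 = 28*5 + 29 = 140 + 29 = 169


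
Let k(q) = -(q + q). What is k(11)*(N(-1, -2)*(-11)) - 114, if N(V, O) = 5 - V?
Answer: 1338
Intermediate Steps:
k(q) = -2*q
k(11)*(N(-1, -2)*(-11)) - 114 = (-2*11)*((5 - 1*(-1))*(-11)) - 114 = -22*(5 + 1)*(-11) - 114 = -132*(-11) - 114 = -22*(-66) - 114 = 1452 - 114 = 1338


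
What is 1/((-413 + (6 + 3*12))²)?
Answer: 1/137641 ≈ 7.2653e-6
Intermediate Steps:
1/((-413 + (6 + 3*12))²) = 1/((-413 + (6 + 36))²) = 1/((-413 + 42)²) = 1/((-371)²) = 1/137641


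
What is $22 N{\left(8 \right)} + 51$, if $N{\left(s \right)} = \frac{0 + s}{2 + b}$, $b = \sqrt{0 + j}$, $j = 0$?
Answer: $139$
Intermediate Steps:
$b = 0$ ($b = \sqrt{0 + 0} = \sqrt{0} = 0$)
$N{\left(s \right)} = \frac{s}{2}$ ($N{\left(s \right)} = \frac{0 + s}{2 + 0} = \frac{s}{2}$)
$22 N{\left(8 \right)} + 51 = 22 \cdot \frac{1}{2} \cdot 8 + 51 = 22 \cdot 4 + 51 = 88 + 51 = 139$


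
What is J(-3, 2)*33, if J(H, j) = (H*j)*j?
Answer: -396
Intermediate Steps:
J(H, j) = H*j**2
J(-3, 2)*33 = -3*2**2*33 = -3*4*33 = -12*33 = -396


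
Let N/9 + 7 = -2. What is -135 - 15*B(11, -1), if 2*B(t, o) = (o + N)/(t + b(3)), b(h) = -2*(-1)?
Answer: -1140/13 ≈ -87.692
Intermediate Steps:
N = -81 (N = -63 + 9*(-2) = -63 - 18 = -81)
b(h) = 2
B(t, o) = (-81 + o)/(2*(2 + t)) (B(t, o) = ((o - 81)/(t + 2))/2 = ((-81 + o)/(2 + t))/2 = (-81 + o)/(2*(2 + t)))
-135 - 15*B(11, -1) = -135 - 15*(-81 - 1)/(2*(2 + 11)) = -135 - 15*(-82)/(2*13) = -135 - 15*(-41/13) = -135 + 615/13 = -1140/13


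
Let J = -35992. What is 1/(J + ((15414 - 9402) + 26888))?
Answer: -1/3092 ≈ -0.00032342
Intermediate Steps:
1/(J + ((15414 - 9402) + 26888)) = 1/(-35992 + ((15414 - 9402) + 26888)) = 1/(-35992 + (6012 + 26888)) = 1/(-35992 + 32900) = 1/(-3092) = -1/3092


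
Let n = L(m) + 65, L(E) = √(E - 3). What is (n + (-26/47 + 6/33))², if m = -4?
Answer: 1114557546/267289 + 66826*I*√7/517 ≈ 4169.9 + 341.98*I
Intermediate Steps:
L(E) = √(-3 + E)
n = 65 + I*√7 (n = √(-3 - 4) + 65 = √(-7) + 65 = I*√7 + 65 = 65 + I*√7 ≈ 65.0 + 2.6458*I)
(n + (-26/47 + 6/33))² = ((65 + I*√7) + (-26/47 + 6/33))² = ((65 + I*√7) + (-26*1/47 + 6*(1/33)))² = ((65 + I*√7) + (-26/47 + 2/11))² = ((65 + I*√7) - 192/517)² = (33413/517 + I*√7)²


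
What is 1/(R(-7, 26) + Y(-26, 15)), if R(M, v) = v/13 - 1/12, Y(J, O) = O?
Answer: 12/203 ≈ 0.059113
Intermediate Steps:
R(M, v) = -1/12 + v/13 (R(M, v) = v*(1/13) - 1*1/12 = v/13 - 1/12 = -1/12 + v/13)
1/(R(-7, 26) + Y(-26, 15)) = 1/((-1/12 + (1/13)*26) + 15) = 1/((-1/12 + 2) + 15) = 1/(23/12 + 15) = 1/(203/12) = 12/203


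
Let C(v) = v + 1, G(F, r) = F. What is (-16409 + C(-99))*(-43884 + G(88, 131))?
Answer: 722940572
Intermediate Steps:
C(v) = 1 + v
(-16409 + C(-99))*(-43884 + G(88, 131)) = (-16409 + (1 - 99))*(-43884 + 88) = (-16409 - 98)*(-43796) = -16507*(-43796) = 722940572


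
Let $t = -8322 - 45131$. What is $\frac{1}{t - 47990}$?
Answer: $- \frac{1}{101443} \approx -9.8578 \cdot 10^{-6}$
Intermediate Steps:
$t = -53453$
$\frac{1}{t - 47990} = \frac{1}{-53453 - 47990} = \frac{1}{-101443} = - \frac{1}{101443}$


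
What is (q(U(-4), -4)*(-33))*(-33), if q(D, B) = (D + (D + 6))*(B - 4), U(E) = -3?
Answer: 0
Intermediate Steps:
q(D, B) = (-4 + B)*(6 + 2*D) (q(D, B) = (D + (6 + D))*(-4 + B) = (6 + 2*D)*(-4 + B) = (-4 + B)*(6 + 2*D))
(q(U(-4), -4)*(-33))*(-33) = ((-24 - 8*(-3) + 6*(-4) + 2*(-4)*(-3))*(-33))*(-33) = ((-24 + 24 - 24 + 24)*(-33))*(-33) = (0*(-33))*(-33) = 0*(-33) = 0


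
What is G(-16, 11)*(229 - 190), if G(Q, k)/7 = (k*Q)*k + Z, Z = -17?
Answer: -533169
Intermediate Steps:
G(Q, k) = -119 + 7*Q*k² (G(Q, k) = 7*((k*Q)*k - 17) = 7*((Q*k)*k - 17) = 7*(Q*k² - 17) = 7*(-17 + Q*k²) = -119 + 7*Q*k²)
G(-16, 11)*(229 - 190) = (-119 + 7*(-16)*11²)*(229 - 190) = (-119 + 7*(-16)*121)*39 = (-119 - 13552)*39 = -13671*39 = -533169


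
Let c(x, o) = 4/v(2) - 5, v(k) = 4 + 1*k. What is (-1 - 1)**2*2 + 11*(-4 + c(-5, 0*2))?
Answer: -251/3 ≈ -83.667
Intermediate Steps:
v(k) = 4 + k
c(x, o) = -13/3 (c(x, o) = 4/(4 + 2) - 5 = 4/6 - 5 = 4*(1/6) - 5 = 2/3 - 5 = -13/3)
(-1 - 1)**2*2 + 11*(-4 + c(-5, 0*2)) = (-1 - 1)**2*2 + 11*(-4 - 13/3) = (-2)**2*2 + 11*(-25/3) = 4*2 - 275/3 = 8 - 275/3 = -251/3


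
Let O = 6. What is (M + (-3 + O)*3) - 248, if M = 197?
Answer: -42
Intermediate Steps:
(M + (-3 + O)*3) - 248 = (197 + (-3 + 6)*3) - 248 = (197 + 3*3) - 248 = (197 + 9) - 248 = 206 - 248 = -42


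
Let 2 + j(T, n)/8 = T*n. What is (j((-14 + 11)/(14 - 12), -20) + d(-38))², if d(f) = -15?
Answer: 43681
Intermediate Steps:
j(T, n) = -16 + 8*T*n (j(T, n) = -16 + 8*(T*n) = -16 + 8*T*n)
(j((-14 + 11)/(14 - 12), -20) + d(-38))² = ((-16 + 8*((-14 + 11)/(14 - 12))*(-20)) - 15)² = ((-16 + 8*(-3/2)*(-20)) - 15)² = ((-16 + 240) - 15)² = (224 - 15)² = 209² = 43681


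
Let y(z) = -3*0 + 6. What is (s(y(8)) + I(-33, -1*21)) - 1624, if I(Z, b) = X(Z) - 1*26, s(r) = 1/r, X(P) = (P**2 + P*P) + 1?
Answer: 3175/6 ≈ 529.17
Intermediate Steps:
X(P) = 1 + 2*P**2 (X(P) = (P**2 + P**2) + 1 = 2*P**2 + 1 = 1 + 2*P**2)
y(z) = 6 (y(z) = 0 + 6 = 6)
I(Z, b) = -25 + 2*Z**2 (I(Z, b) = (1 + 2*Z**2) - 1*26 = (1 + 2*Z**2) - 26 = -25 + 2*Z**2)
(s(y(8)) + I(-33, -1*21)) - 1624 = (1/6 + (-25 + 2*(-33)**2)) - 1624 = (1/6 + (-25 + 2*1089)) - 1624 = (1/6 + (-25 + 2178)) - 1624 = (1/6 + 2153) - 1624 = 12919/6 - 1624 = 3175/6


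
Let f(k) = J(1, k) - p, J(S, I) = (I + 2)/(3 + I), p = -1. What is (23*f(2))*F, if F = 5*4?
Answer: 828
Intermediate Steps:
F = 20
J(S, I) = (2 + I)/(3 + I)
f(k) = 1 + (2 + k)/(3 + k) (f(k) = (2 + k)/(3 + k) - 1*(-1) = (2 + k)/(3 + k) + 1 = 1 + (2 + k)/(3 + k))
(23*f(2))*F = (23*((5 + 2*2)/(3 + 2)))*20 = (23*((5 + 4)/5))*20 = (23*((1/5)*9))*20 = (23*(9/5))*20 = (207/5)*20 = 828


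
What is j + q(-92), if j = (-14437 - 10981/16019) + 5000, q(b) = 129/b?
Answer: -13910836579/1473748 ≈ -9439.1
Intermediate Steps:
j = -151182284/16019 (j = (-14437 - 10981*1/16019) + 5000 = (-14437 - 10981/16019) + 5000 = -231277284/16019 + 5000 = -151182284/16019 ≈ -9437.7)
j + q(-92) = -151182284/16019 + 129/(-92) = -151182284/16019 + 129*(-1/92) = -151182284/16019 - 129/92 = -13910836579/1473748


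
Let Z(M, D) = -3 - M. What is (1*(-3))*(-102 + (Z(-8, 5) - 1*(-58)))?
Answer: 117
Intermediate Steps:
(1*(-3))*(-102 + (Z(-8, 5) - 1*(-58))) = (1*(-3))*(-102 + ((-3 - 1*(-8)) - 1*(-58))) = -3*(-102 + ((-3 + 8) + 58)) = -3*(-102 + (5 + 58)) = -3*(-102 + 63) = -3*(-39) = 117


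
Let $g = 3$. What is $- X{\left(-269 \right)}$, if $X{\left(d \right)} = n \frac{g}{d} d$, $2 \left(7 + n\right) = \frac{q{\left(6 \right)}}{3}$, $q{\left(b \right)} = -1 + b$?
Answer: $\frac{37}{2} \approx 18.5$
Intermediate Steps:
$n = - \frac{37}{6}$ ($n = -7 + \frac{\left(-1 + 6\right) \frac{1}{3}}{2} = -7 + \frac{5 \cdot \frac{1}{3}}{2} = -7 + \frac{1}{2} \cdot \frac{5}{3} = -7 + \frac{5}{6} = - \frac{37}{6} \approx -6.1667$)
$X{\left(d \right)} = - \frac{37}{2}$ ($X{\left(d \right)} = - \frac{37 \frac{3}{d}}{6} d = - \frac{37}{2 d} d = - \frac{37}{2}$)
$- X{\left(-269 \right)} = \left(-1\right) \left(- \frac{37}{2}\right) = \frac{37}{2}$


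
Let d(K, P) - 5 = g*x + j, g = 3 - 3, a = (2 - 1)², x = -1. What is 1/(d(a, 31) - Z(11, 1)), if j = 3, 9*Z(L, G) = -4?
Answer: 9/76 ≈ 0.11842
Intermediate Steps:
Z(L, G) = -4/9 (Z(L, G) = (⅑)*(-4) = -4/9)
a = 1 (a = 1² = 1)
g = 0
d(K, P) = 8 (d(K, P) = 5 + (0*(-1) + 3) = 5 + (0 + 3) = 5 + 3 = 8)
1/(d(a, 31) - Z(11, 1)) = 1/(8 - 1*(-4/9)) = 1/(8 + 4/9) = 1/(76/9) = 9/76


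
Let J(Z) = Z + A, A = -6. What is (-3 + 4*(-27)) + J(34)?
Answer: -83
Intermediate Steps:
J(Z) = -6 + Z (J(Z) = Z - 6 = -6 + Z)
(-3 + 4*(-27)) + J(34) = (-3 + 4*(-27)) + (-6 + 34) = (-3 - 108) + 28 = -111 + 28 = -83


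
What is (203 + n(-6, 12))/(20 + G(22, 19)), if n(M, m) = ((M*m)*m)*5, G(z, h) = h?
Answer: -4117/39 ≈ -105.56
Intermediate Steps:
n(M, m) = 5*M*m² (n(M, m) = (M*m²)*5 = 5*M*m²)
(203 + n(-6, 12))/(20 + G(22, 19)) = (203 + 5*(-6)*12²)/(20 + 19) = (203 + 5*(-6)*144)/39 = (203 - 4320)*(1/39) = -4117*1/39 = -4117/39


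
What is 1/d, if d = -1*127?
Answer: -1/127 ≈ -0.0078740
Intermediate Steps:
d = -127
1/d = 1/(-127) = -1/127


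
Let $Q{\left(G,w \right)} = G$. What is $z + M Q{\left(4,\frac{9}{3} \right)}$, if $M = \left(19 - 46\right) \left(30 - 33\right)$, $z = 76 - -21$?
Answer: $421$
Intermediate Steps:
$z = 97$ ($z = 76 + 21 = 97$)
$M = 81$ ($M = \left(-27\right) \left(-3\right) = 81$)
$z + M Q{\left(4,\frac{9}{3} \right)} = 97 + 81 \cdot 4 = 97 + 324 = 421$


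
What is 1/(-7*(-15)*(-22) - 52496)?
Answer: -1/54806 ≈ -1.8246e-5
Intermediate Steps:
1/(-7*(-15)*(-22) - 52496) = 1/(105*(-22) - 52496) = 1/(-2310 - 52496) = 1/(-54806) = -1/54806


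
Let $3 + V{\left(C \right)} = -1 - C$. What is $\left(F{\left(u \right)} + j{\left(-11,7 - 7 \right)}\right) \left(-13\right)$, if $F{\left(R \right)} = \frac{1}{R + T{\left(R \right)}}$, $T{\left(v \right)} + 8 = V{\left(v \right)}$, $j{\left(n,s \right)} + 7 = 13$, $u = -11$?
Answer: $- \frac{923}{12} \approx -76.917$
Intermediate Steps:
$j{\left(n,s \right)} = 6$ ($j{\left(n,s \right)} = -7 + 13 = 6$)
$V{\left(C \right)} = -4 - C$ ($V{\left(C \right)} = -3 - \left(1 + C\right) = -4 - C$)
$T{\left(v \right)} = -12 - v$ ($T{\left(v \right)} = -8 - \left(4 + v\right) = -12 - v$)
$F{\left(R \right)} = - \frac{1}{12}$ ($F{\left(R \right)} = \frac{1}{R - \left(12 + R\right)} = \frac{1}{-12} = - \frac{1}{12}$)
$\left(F{\left(u \right)} + j{\left(-11,7 - 7 \right)}\right) \left(-13\right) = \left(- \frac{1}{12} + 6\right) \left(-13\right) = \frac{71}{12} \left(-13\right) = - \frac{923}{12}$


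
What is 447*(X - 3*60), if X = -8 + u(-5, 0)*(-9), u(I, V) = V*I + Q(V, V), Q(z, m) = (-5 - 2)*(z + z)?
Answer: -84036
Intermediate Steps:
Q(z, m) = -14*z
u(I, V) = -14*V + I*V (u(I, V) = V*I - 14*V = I*V - 14*V = -14*V + I*V)
X = -8 (X = -8 + (0*(-14 - 5))*(-9) = -8 + (0*(-19))*(-9) = -8 + 0*(-9) = -8 + 0 = -8)
447*(X - 3*60) = 447*(-8 - 3*60) = 447*(-8 - 180) = 447*(-188) = -84036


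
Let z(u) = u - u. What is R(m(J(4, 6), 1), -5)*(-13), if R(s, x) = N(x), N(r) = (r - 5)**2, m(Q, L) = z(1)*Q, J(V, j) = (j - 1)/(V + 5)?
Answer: -1300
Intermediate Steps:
z(u) = 0
J(V, j) = (-1 + j)/(5 + V)
m(Q, L) = 0 (m(Q, L) = 0*Q = 0)
N(r) = (-5 + r)**2
R(s, x) = (-5 + x)**2
R(m(J(4, 6), 1), -5)*(-13) = (-5 - 5)**2*(-13) = (-10)**2*(-13) = 100*(-13) = -1300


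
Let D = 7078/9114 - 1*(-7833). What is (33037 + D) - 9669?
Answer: 142186496/4557 ≈ 31202.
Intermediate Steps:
D = 35698520/4557 (D = 7078*(1/9114) + 7833 = 3539/4557 + 7833 = 35698520/4557 ≈ 7833.8)
(33037 + D) - 9669 = (33037 + 35698520/4557) - 9669 = 186248129/4557 - 9669 = 142186496/4557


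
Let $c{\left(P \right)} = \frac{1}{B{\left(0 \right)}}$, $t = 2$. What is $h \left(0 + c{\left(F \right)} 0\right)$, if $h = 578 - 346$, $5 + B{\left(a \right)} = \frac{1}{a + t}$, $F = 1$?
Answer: $0$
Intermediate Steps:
$B{\left(a \right)} = -5 + \frac{1}{2 + a}$ ($B{\left(a \right)} = -5 + \frac{1}{a + 2} = -5 + \frac{1}{2 + a}$)
$c{\left(P \right)} = - \frac{2}{9}$ ($c{\left(P \right)} = \frac{1}{\frac{1}{2 + 0} \left(-9 - 0\right)} = \frac{1}{\frac{1}{2} \left(-9 + 0\right)} = \frac{1}{\frac{1}{2} \left(-9\right)} = \frac{1}{- \frac{9}{2}} = - \frac{2}{9}$)
$h = 232$ ($h = 578 - 346 = 232$)
$h \left(0 + c{\left(F \right)} 0\right) = 232 \left(0 - 0\right) = 232 \left(0 + 0\right) = 232 \cdot 0 = 0$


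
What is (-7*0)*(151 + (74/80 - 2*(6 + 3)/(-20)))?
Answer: 0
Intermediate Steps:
(-7*0)*(151 + (74/80 - 2*(6 + 3)/(-20))) = 0*(151 + (74*(1/80) - 2*9*(-1/20))) = 0*(151 + (37/40 - 18*(-1/20))) = 0*(151 + (37/40 + 9/10)) = 0*(151 + 73/40) = 0*(6113/40) = 0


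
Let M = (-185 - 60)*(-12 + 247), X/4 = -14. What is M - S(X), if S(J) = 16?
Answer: -57591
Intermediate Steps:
X = -56 (X = 4*(-14) = -56)
M = -57575 (M = -245*235 = -57575)
M - S(X) = -57575 - 1*16 = -57575 - 16 = -57591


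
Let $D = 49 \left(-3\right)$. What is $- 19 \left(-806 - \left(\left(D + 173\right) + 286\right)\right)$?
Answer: $21242$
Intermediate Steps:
$D = -147$
$- 19 \left(-806 - \left(\left(D + 173\right) + 286\right)\right) = - 19 \left(-806 - \left(\left(-147 + 173\right) + 286\right)\right) = - 19 \left(-806 - \left(26 + 286\right)\right) = - 19 \left(-806 - 312\right) = \left(-19\right) \left(-1118\right) = 21242$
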